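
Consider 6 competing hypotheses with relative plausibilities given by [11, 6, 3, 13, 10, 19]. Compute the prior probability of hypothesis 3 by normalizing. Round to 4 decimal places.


Sum of weights = 11 + 6 + 3 + 13 + 10 + 19 = 62
Normalized prior for H3 = 3 / 62
= 0.0484

0.0484


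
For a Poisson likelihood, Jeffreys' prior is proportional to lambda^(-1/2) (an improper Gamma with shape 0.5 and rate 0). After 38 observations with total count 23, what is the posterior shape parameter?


Jeffreys' prior for Poisson is proportional to lambda^(-1/2).
Posterior is Gamma(0.5 + S, 0 + n) = Gamma(0.5 + 23, 38).
Posterior shape = 0.5 + S = 0.5 + 23 = 23.5

23.5


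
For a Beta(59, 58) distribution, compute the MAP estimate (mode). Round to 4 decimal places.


MAP = mode = (a-1)/(a+b-2)
= (59-1)/(59+58-2)
= 58/115 = 0.5043

0.5043


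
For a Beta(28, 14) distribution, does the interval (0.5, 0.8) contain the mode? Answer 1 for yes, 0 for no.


Mode of Beta(a,b) = (a-1)/(a+b-2)
= (28-1)/(28+14-2) = 0.675
Check: 0.5 <= 0.675 <= 0.8?
Result: 1

1


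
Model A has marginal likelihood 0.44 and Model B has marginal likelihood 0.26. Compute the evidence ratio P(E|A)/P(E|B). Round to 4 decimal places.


Evidence ratio = P(E|A) / P(E|B)
= 0.44 / 0.26
= 1.6923

1.6923


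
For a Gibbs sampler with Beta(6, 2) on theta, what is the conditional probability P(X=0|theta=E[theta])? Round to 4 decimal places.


E[theta] = 6/(6+2) = 0.75
P(X=0|theta) = 1 - theta = 0.25

0.25


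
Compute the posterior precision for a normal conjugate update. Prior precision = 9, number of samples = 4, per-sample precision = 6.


tau_post = tau_0 + n * tau
= 9 + 4 * 6 = 33

33


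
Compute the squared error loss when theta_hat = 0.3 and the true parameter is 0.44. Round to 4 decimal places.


L = (theta_hat - theta_true)^2
= (0.3 - 0.44)^2
= -0.14^2 = 0.0196

0.0196


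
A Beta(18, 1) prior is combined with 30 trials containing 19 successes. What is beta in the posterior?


In conjugate updating:
beta_posterior = beta_prior + (n - k)
= 1 + (30 - 19)
= 1 + 11 = 12

12


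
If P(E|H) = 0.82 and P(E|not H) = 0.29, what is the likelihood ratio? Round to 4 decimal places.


Likelihood ratio = P(E|H) / P(E|not H)
= 0.82 / 0.29
= 2.8276

2.8276


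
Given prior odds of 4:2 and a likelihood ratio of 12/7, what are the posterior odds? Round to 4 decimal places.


Posterior odds = prior odds * LR
Prior odds = 4/2 = 2.0
LR = 12/7 = 1.7143
Posterior odds = 2.0 * 1.7143 = 3.4286

3.4286


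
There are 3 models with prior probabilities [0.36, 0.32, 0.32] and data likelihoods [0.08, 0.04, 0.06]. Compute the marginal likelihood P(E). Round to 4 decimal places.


P(E) = sum over models of P(M_i) * P(E|M_i)
= 0.36*0.08 + 0.32*0.04 + 0.32*0.06
= 0.0608

0.0608


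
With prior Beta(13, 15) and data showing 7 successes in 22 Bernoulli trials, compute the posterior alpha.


Conjugate update: alpha_posterior = alpha_prior + k
= 13 + 7 = 20

20


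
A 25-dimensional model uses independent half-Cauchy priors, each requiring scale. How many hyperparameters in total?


Per parameter: 1 (scale).
Total = 25 * 1 = 25

25


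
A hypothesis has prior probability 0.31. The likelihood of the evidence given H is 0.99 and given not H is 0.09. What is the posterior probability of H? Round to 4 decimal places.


Using Bayes' theorem:
P(E) = 0.31 * 0.99 + 0.69 * 0.09
P(E) = 0.369
P(H|E) = (0.31 * 0.99) / 0.369 = 0.8317

0.8317


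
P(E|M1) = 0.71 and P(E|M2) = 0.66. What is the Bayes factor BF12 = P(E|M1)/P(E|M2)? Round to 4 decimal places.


Bayes factor BF12 = P(E|M1) / P(E|M2)
= 0.71 / 0.66
= 1.0758

1.0758


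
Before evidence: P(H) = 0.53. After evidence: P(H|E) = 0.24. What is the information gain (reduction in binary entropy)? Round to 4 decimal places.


Prior entropy = 0.9974
Posterior entropy = 0.795
Information gain = 0.9974 - 0.795 = 0.2024

0.2024


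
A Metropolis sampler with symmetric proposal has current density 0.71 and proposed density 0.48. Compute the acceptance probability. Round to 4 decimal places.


For symmetric proposals, acceptance = min(1, pi(x*)/pi(x))
= min(1, 0.48/0.71)
= min(1, 0.6761) = 0.6761

0.6761


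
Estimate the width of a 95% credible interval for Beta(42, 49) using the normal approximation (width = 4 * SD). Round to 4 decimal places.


For Beta(a,b): Var = ab/((a+b)^2(a+b+1))
Var = 0.0027, SD = 0.052
Approximate 95% CI width = 4 * 0.052 = 0.2079

0.2079


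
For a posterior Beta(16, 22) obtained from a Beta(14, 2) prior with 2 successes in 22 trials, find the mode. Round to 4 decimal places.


Mode = (alpha - 1) / (alpha + beta - 2)
= 15 / 36
= 0.4167

0.4167


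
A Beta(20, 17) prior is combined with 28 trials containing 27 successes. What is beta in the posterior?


In conjugate updating:
beta_posterior = beta_prior + (n - k)
= 17 + (28 - 27)
= 17 + 1 = 18

18


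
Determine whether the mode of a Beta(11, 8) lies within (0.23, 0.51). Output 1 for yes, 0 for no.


First find the mode: (a-1)/(a+b-2) = 0.5882
Is 0.5882 in (0.23, 0.51)? 0

0


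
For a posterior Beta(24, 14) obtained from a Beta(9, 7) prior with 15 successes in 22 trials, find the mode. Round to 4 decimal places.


Mode = (alpha - 1) / (alpha + beta - 2)
= 23 / 36
= 0.6389

0.6389


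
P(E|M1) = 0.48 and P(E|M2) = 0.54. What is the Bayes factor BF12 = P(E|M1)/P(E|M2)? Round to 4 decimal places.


Bayes factor BF12 = P(E|M1) / P(E|M2)
= 0.48 / 0.54
= 0.8889

0.8889


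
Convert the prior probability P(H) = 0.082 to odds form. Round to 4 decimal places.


P(not H) = 1 - 0.082 = 0.918
Odds = 0.082 / 0.918 = 0.0893

0.0893


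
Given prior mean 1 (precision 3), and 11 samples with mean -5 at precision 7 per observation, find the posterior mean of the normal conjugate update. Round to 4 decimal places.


The posterior mean is a precision-weighted average of prior and data.
Post. prec. = 3 + 77 = 80
Post. mean = (3 + -385)/80 = -382/80 = -4.775

-4.775


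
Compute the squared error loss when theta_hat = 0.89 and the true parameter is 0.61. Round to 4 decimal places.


L = (theta_hat - theta_true)^2
= (0.89 - 0.61)^2
= 0.28^2 = 0.0784

0.0784


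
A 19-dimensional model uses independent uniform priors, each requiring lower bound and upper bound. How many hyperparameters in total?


Per parameter: 2 (lower bound and upper bound).
Total = 19 * 2 = 38

38


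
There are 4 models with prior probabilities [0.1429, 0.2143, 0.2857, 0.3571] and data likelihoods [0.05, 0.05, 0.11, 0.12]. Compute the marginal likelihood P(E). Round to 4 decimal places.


P(E) = sum over models of P(M_i) * P(E|M_i)
= 0.1429*0.05 + 0.2143*0.05 + 0.2857*0.11 + 0.3571*0.12
= 0.0921

0.0921


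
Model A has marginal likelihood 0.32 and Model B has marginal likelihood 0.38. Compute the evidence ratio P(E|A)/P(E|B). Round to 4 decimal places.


Evidence ratio = P(E|A) / P(E|B)
= 0.32 / 0.38
= 0.8421

0.8421


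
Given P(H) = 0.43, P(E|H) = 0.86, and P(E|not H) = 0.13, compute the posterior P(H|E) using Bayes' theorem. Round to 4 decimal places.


By Bayes' theorem: P(H|E) = P(E|H)*P(H) / P(E)
P(E) = P(E|H)*P(H) + P(E|not H)*P(not H)
P(E) = 0.86*0.43 + 0.13*0.57 = 0.4439
P(H|E) = 0.86*0.43 / 0.4439 = 0.8331

0.8331


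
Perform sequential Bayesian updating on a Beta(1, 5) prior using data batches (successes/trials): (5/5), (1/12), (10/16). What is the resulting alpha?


Accumulate successes: 16
Posterior alpha = prior alpha + sum of successes
= 1 + 16 = 17

17


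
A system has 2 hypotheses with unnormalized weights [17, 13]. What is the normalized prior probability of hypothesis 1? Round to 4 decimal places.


The normalized prior is the weight divided by the total.
Total weight = 30
P(H1) = 17 / 30 = 0.5667

0.5667


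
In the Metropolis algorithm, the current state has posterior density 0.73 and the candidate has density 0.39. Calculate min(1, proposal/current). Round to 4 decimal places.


Ratio = 0.39/0.73 = 0.5342
Acceptance probability = min(1, 0.5342)
= 0.5342

0.5342


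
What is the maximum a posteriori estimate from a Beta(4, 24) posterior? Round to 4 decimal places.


The MAP estimate equals the mode of the distribution.
Mode of Beta(a,b) = (a-1)/(a+b-2)
= 3/26
= 0.1154

0.1154


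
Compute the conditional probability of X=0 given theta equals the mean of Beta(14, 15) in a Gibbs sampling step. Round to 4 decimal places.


Mean of Beta(14, 15) = 0.4828
P(X=0 | theta=0.4828) = 0.5172

0.5172


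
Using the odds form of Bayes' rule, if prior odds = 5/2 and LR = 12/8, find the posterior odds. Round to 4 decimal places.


Bayes' rule in odds form: posterior odds = prior odds * LR
= (5 * 12) / (2 * 8)
= 60/16 = 3.75

3.75


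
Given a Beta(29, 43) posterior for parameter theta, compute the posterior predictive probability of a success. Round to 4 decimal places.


For a Beta-Bernoulli model, the predictive probability is the mean:
P(success) = 29/(29+43) = 29/72 = 0.4028

0.4028


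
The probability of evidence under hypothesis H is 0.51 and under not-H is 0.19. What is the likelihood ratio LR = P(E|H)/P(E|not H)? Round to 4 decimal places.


LR = 0.51 / 0.19
= 2.6842

2.6842


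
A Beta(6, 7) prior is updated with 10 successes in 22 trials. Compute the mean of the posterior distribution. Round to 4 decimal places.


After update: Beta(16, 19)
Mean = 16 / (16 + 19) = 16 / 35
= 0.4571

0.4571


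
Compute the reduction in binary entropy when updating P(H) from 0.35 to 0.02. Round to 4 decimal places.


H_before = -p*log2(p) - (1-p)*log2(1-p) for p=0.35: 0.9341
H_after for p=0.02: 0.1414
Reduction = 0.9341 - 0.1414 = 0.7926

0.7926


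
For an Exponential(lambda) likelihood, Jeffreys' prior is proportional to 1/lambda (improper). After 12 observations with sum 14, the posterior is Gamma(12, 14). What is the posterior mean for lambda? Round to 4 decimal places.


Posterior = Gamma(n, sum_x) = Gamma(12, 14)
Posterior mean = shape/rate = 12/14
= 0.8571

0.8571


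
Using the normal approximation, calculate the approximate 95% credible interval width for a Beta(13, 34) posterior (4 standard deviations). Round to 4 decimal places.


Var(Beta) = 13*34/(47^2 * 48) = 0.0042
SD = 0.0646
Width ~ 4*SD = 0.2583

0.2583


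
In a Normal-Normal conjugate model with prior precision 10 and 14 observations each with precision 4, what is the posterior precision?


Posterior precision = prior precision + n * observation precision
= 10 + 14 * 4
= 10 + 56 = 66

66


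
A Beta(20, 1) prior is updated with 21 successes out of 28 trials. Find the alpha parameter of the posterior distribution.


In the Beta-Binomial conjugate update:
alpha_post = alpha_prior + successes
= 20 + 21
= 41

41


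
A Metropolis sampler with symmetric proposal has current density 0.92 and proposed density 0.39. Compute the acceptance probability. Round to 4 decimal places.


For symmetric proposals, acceptance = min(1, pi(x*)/pi(x))
= min(1, 0.39/0.92)
= min(1, 0.4239) = 0.4239

0.4239


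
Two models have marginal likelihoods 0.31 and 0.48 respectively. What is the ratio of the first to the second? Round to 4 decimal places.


Evidence ratio = 0.31 / 0.48
= 0.6458

0.6458


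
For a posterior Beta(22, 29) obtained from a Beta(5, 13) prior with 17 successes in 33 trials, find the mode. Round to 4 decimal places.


Mode = (alpha - 1) / (alpha + beta - 2)
= 21 / 49
= 0.4286

0.4286


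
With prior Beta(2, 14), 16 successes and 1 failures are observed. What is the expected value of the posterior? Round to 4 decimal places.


Posterior = Beta(18, 15)
E[theta] = alpha/(alpha+beta)
= 18/33 = 0.5455

0.5455


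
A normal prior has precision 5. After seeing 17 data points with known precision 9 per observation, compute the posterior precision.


In the conjugate normal model, precisions add:
tau_posterior = tau_prior + n * tau_data
= 5 + 17*9 = 158

158


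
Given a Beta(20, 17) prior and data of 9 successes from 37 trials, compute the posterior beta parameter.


Number of failures = 37 - 9 = 28
Posterior beta = 17 + 28 = 45

45


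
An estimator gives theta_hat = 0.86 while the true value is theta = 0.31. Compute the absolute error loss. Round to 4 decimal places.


The absolute error loss is |theta_hat - theta|
= |0.86 - 0.31|
= 0.55

0.55


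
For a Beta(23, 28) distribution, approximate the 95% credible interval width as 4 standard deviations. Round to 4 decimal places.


Variance of Beta(a,b) = ab / ((a+b)^2 * (a+b+1))
= 23*28 / ((51)^2 * 52)
= 0.0048
SD = sqrt(0.0048) = 0.069
Width = 4 * SD = 0.276

0.276


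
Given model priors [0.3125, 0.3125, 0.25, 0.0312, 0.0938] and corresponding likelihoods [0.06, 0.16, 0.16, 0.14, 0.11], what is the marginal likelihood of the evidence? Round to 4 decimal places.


P(E) = sum_i P(M_i) P(E|M_i)
= 0.0187 + 0.05 + 0.04 + 0.0044 + 0.0103
= 0.1234

0.1234


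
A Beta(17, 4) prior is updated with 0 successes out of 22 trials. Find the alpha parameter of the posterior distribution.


In the Beta-Binomial conjugate update:
alpha_post = alpha_prior + successes
= 17 + 0
= 17

17


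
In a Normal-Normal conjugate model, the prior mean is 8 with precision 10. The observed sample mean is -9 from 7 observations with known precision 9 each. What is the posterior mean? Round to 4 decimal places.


Posterior precision = tau0 + n*tau = 10 + 7*9 = 73
Posterior mean = (tau0*mu0 + n*tau*xbar) / posterior_precision
= (10*8 + 7*9*-9) / 73
= -487 / 73 = -6.6712

-6.6712


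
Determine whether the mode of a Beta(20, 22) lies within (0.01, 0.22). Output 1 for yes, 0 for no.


First find the mode: (a-1)/(a+b-2) = 0.475
Is 0.475 in (0.01, 0.22)? 0

0


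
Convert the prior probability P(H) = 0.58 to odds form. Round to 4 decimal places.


P(not H) = 1 - 0.58 = 0.42
Odds = 0.58 / 0.42 = 1.381

1.381


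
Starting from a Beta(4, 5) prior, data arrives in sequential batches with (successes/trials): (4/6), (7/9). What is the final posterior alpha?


In sequential Bayesian updating, we sum all successes.
Total successes = 11
Final alpha = 4 + 11 = 15

15


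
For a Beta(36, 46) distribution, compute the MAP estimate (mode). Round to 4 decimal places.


MAP = mode = (a-1)/(a+b-2)
= (36-1)/(36+46-2)
= 35/80 = 0.4375

0.4375


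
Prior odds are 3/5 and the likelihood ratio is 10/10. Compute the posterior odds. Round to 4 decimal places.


Posterior odds = prior odds * likelihood ratio
= (3/5) * (10/10)
= 30 / 50
= 0.6

0.6


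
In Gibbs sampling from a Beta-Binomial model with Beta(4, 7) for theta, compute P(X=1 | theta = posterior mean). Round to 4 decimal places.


Posterior mean = alpha/(alpha+beta) = 4/11 = 0.3636
P(X=1|theta=mean) = theta = 0.3636

0.3636


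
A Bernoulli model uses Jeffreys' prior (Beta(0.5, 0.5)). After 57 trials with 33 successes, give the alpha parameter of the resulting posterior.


Posterior = Beta(prior_alpha + successes, prior_beta + failures)
= Beta(0.5 + 33, 0.5 + 24)
Posterior alpha = 0.5 + k = 0.5 + 33 = 33.5

33.5


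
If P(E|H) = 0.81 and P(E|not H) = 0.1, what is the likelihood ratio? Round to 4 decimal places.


Likelihood ratio = P(E|H) / P(E|not H)
= 0.81 / 0.1
= 8.1

8.1


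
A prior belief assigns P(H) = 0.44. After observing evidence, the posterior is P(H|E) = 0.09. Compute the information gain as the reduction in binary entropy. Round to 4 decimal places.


H(prior) = -0.44*log2(0.44) - 0.56*log2(0.56)
= 0.9896
H(post) = -0.09*log2(0.09) - 0.91*log2(0.91)
= 0.4365
IG = 0.9896 - 0.4365 = 0.5531

0.5531


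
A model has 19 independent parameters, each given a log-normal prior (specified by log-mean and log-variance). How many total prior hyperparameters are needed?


Each log-normal prior needs 2 hyperparameters (log-mean and log-variance).
Total = 2 * 19 = 38

38


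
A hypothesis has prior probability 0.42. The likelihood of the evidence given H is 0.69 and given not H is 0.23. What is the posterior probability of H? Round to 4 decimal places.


Using Bayes' theorem:
P(E) = 0.42 * 0.69 + 0.58 * 0.23
P(E) = 0.4232
P(H|E) = (0.42 * 0.69) / 0.4232 = 0.6848

0.6848


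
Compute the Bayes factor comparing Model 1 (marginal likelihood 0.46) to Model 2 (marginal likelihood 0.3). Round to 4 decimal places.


BF12 = marginal likelihood of M1 / marginal likelihood of M2
= 0.46/0.3
= 1.5333

1.5333


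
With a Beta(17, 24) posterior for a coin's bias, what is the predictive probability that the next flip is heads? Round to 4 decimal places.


The predictive probability equals the posterior mean.
P(next = heads) = alpha / (alpha + beta)
= 17 / 41 = 0.4146

0.4146


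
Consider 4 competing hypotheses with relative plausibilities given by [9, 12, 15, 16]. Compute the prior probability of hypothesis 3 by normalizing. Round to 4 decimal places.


Sum of weights = 9 + 12 + 15 + 16 = 52
Normalized prior for H3 = 15 / 52
= 0.2885

0.2885


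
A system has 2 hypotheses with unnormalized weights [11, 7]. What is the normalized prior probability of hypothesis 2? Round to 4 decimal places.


The normalized prior is the weight divided by the total.
Total weight = 18
P(H2) = 7 / 18 = 0.3889

0.3889


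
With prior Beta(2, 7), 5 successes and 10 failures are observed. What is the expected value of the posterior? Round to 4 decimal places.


Posterior = Beta(7, 17)
E[theta] = alpha/(alpha+beta)
= 7/24 = 0.2917

0.2917


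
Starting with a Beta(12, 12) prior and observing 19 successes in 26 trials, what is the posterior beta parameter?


Posterior beta = prior beta + failures
Failures = 26 - 19 = 7
beta_post = 12 + 7 = 19

19


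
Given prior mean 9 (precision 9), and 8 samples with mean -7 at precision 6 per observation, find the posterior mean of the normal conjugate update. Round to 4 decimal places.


The posterior mean is a precision-weighted average of prior and data.
Post. prec. = 9 + 48 = 57
Post. mean = (81 + -336)/57 = -255/57 = -4.4737

-4.4737


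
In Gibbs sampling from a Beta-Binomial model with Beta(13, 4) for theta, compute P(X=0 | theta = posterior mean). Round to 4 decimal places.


Posterior mean = alpha/(alpha+beta) = 13/17 = 0.7647
P(X=0|theta=mean) = 1 - theta = 0.2353

0.2353


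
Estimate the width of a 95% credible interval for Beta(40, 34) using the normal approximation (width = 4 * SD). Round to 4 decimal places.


For Beta(a,b): Var = ab/((a+b)^2(a+b+1))
Var = 0.0033, SD = 0.0575
Approximate 95% CI width = 4 * 0.0575 = 0.2302

0.2302


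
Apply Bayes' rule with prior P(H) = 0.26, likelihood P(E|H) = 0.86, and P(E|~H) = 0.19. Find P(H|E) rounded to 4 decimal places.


Step 1: Compute marginal P(E) = P(E|H)P(H) + P(E|~H)P(~H)
= 0.86*0.26 + 0.19*0.74 = 0.3642
Step 2: P(H|E) = P(E|H)P(H)/P(E) = 0.2236/0.3642
= 0.6139

0.6139


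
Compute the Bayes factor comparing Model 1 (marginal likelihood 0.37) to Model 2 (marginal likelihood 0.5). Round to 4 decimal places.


BF12 = marginal likelihood of M1 / marginal likelihood of M2
= 0.37/0.5
= 0.74

0.74


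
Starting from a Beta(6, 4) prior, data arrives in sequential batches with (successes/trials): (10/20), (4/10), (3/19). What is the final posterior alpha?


In sequential Bayesian updating, we sum all successes.
Total successes = 17
Final alpha = 6 + 17 = 23

23


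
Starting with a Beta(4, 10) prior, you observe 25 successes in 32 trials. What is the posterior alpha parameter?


For a Beta-Binomial conjugate model:
Posterior alpha = prior alpha + number of successes
= 4 + 25 = 29

29


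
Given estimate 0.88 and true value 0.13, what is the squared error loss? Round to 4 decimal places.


Squared error = (estimate - true)^2
Difference = 0.75
Loss = 0.75^2 = 0.5625

0.5625


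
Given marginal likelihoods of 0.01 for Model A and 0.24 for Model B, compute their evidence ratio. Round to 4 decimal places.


Ratio = ML(A) / ML(B) = 0.01/0.24
= 0.0417

0.0417


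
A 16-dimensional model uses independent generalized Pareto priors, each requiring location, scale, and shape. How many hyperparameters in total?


Per parameter: 3 (location, scale, and shape).
Total = 16 * 3 = 48

48


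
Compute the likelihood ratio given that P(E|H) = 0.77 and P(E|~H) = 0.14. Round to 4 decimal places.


LR = P(E|H) / P(E|~H)
= 0.77 / 0.14 = 5.5

5.5


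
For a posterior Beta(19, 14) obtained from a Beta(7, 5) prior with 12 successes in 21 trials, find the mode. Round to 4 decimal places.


Mode = (alpha - 1) / (alpha + beta - 2)
= 18 / 31
= 0.5806

0.5806


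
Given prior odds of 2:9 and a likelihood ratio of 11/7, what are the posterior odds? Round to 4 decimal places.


Posterior odds = prior odds * LR
Prior odds = 2/9 = 0.2222
LR = 11/7 = 1.5714
Posterior odds = 0.2222 * 1.5714 = 0.3492

0.3492


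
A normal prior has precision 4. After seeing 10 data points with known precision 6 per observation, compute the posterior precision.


In the conjugate normal model, precisions add:
tau_posterior = tau_prior + n * tau_data
= 4 + 10*6 = 64

64


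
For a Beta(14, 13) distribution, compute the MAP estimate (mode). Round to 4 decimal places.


MAP = mode = (a-1)/(a+b-2)
= (14-1)/(14+13-2)
= 13/25 = 0.52

0.52


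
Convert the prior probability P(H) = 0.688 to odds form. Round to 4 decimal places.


P(not H) = 1 - 0.688 = 0.312
Odds = 0.688 / 0.312 = 2.2051

2.2051


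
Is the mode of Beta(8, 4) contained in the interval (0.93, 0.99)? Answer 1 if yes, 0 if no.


Mode = (a-1)/(a+b-2) = 7/10 = 0.7
Interval: (0.93, 0.99)
Contains mode? 0

0


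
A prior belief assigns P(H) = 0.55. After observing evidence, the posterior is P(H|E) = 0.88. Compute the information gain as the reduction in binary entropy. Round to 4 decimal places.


H(prior) = -0.55*log2(0.55) - 0.45*log2(0.45)
= 0.9928
H(post) = -0.88*log2(0.88) - 0.12*log2(0.12)
= 0.5294
IG = 0.9928 - 0.5294 = 0.4634

0.4634


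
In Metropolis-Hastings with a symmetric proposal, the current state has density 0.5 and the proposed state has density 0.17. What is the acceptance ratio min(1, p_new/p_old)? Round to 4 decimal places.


Ratio = p_new / p_old = 0.17 / 0.5 = 0.34
Acceptance = min(1, 0.34) = 0.34

0.34


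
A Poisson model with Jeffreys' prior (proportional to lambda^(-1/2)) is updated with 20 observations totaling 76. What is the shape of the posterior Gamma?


Posterior = Gamma(0.5 + S, n)
= Gamma(0.5 + 76, 20)
Posterior shape = 0.5 + S = 0.5 + 76 = 76.5

76.5


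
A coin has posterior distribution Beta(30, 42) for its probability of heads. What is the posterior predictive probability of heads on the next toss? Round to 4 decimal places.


Posterior predictive = E[theta] = alpha/(alpha+beta)
= 30/72
= 0.4167

0.4167


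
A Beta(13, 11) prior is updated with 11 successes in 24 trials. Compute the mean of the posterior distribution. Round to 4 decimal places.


After update: Beta(24, 24)
Mean = 24 / (24 + 24) = 24 / 48
= 0.5

0.5


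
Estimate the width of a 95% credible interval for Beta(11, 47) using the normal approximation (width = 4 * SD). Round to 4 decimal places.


For Beta(a,b): Var = ab/((a+b)^2(a+b+1))
Var = 0.0026, SD = 0.051
Approximate 95% CI width = 4 * 0.051 = 0.2042

0.2042


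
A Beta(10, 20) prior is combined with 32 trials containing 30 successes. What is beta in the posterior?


In conjugate updating:
beta_posterior = beta_prior + (n - k)
= 20 + (32 - 30)
= 20 + 2 = 22

22


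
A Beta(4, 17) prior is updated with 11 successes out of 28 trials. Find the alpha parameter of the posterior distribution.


In the Beta-Binomial conjugate update:
alpha_post = alpha_prior + successes
= 4 + 11
= 15

15


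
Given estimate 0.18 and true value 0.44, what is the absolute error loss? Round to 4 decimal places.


Absolute error = |estimate - true|
= |-0.26| = 0.26

0.26


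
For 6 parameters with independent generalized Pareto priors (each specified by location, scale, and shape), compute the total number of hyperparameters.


A generalized Pareto prior has 3 hyperparameters per parameter.
Total = 6 * 3 = 18

18


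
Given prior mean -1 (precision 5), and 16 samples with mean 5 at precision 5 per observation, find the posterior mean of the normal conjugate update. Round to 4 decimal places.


The posterior mean is a precision-weighted average of prior and data.
Post. prec. = 5 + 80 = 85
Post. mean = (-5 + 400)/85 = 395/85 = 4.6471

4.6471


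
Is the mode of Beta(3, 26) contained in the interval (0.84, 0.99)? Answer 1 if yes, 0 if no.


Mode = (a-1)/(a+b-2) = 2/27 = 0.0741
Interval: (0.84, 0.99)
Contains mode? 0

0


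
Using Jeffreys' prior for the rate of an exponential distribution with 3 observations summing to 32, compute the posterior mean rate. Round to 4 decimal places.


Jeffreys' prior leads to posterior Gamma(3, 32).
Mean = 3/32 = 0.0938

0.0938


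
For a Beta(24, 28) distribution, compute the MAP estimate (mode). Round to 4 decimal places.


MAP = mode = (a-1)/(a+b-2)
= (24-1)/(24+28-2)
= 23/50 = 0.46

0.46


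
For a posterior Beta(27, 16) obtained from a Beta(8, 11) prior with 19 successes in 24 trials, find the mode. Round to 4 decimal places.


Mode = (alpha - 1) / (alpha + beta - 2)
= 26 / 41
= 0.6341

0.6341


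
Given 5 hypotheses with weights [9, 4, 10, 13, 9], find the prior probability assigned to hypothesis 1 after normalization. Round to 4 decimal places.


To normalize, divide each weight by the sum of all weights.
Sum = 45
Prior(H1) = 9/45 = 0.2

0.2


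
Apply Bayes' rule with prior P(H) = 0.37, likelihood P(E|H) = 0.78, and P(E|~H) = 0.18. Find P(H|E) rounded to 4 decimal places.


Step 1: Compute marginal P(E) = P(E|H)P(H) + P(E|~H)P(~H)
= 0.78*0.37 + 0.18*0.63 = 0.402
Step 2: P(H|E) = P(E|H)P(H)/P(E) = 0.2886/0.402
= 0.7179

0.7179


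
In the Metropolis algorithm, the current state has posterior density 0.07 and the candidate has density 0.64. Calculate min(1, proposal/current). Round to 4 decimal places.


Ratio = 0.64/0.07 = 9.1429
Acceptance probability = min(1, 9.1429)
= 1.0

1.0


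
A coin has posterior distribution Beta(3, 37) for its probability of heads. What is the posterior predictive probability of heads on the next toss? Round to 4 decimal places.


Posterior predictive = E[theta] = alpha/(alpha+beta)
= 3/40
= 0.075

0.075


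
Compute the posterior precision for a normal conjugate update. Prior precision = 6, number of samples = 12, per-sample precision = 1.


tau_post = tau_0 + n * tau
= 6 + 12 * 1 = 18

18


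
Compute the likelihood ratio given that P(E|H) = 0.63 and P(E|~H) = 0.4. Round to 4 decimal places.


LR = P(E|H) / P(E|~H)
= 0.63 / 0.4 = 1.575

1.575


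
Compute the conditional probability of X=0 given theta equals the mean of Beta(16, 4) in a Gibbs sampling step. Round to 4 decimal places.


Mean of Beta(16, 4) = 0.8
P(X=0 | theta=0.8) = 0.2

0.2


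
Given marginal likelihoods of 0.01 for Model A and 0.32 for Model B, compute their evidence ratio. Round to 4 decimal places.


Ratio = ML(A) / ML(B) = 0.01/0.32
= 0.0312

0.0312


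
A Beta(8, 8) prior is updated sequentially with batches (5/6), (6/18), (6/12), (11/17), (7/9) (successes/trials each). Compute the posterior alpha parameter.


Sequential conjugate updating is equivalent to a single batch update.
Total successes across all batches = 35
alpha_posterior = alpha_prior + total_successes = 8 + 35
= 43

43


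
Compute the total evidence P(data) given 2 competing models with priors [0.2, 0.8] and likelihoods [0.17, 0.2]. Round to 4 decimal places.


Marginal likelihood = sum P(model_i) * P(data|model_i)
Model 1: 0.2 * 0.17 = 0.034
Model 2: 0.8 * 0.2 = 0.16
Total = 0.194

0.194


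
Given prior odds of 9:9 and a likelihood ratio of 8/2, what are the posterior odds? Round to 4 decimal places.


Posterior odds = prior odds * LR
Prior odds = 9/9 = 1.0
LR = 8/2 = 4.0
Posterior odds = 1.0 * 4.0 = 4.0

4.0


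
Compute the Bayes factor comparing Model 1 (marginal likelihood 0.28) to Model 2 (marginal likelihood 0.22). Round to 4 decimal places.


BF12 = marginal likelihood of M1 / marginal likelihood of M2
= 0.28/0.22
= 1.2727

1.2727


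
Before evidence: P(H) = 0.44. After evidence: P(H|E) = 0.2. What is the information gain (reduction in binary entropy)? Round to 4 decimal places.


Prior entropy = 0.9896
Posterior entropy = 0.7219
Information gain = 0.9896 - 0.7219 = 0.2677

0.2677


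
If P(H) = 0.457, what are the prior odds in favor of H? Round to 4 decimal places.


Prior odds = P(H) / (1 - P(H))
= 0.457 / 0.543
= 0.8416

0.8416


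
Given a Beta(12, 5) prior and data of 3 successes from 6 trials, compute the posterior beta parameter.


Number of failures = 6 - 3 = 3
Posterior beta = 5 + 3 = 8

8


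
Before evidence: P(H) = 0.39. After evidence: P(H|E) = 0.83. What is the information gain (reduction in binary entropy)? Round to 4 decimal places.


Prior entropy = 0.9648
Posterior entropy = 0.6577
Information gain = 0.9648 - 0.6577 = 0.3071

0.3071


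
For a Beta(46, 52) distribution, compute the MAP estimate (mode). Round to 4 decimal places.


MAP = mode = (a-1)/(a+b-2)
= (46-1)/(46+52-2)
= 45/96 = 0.4688

0.4688


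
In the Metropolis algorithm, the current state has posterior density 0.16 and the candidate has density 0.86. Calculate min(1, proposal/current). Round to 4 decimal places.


Ratio = 0.86/0.16 = 5.375
Acceptance probability = min(1, 5.375)
= 1.0

1.0


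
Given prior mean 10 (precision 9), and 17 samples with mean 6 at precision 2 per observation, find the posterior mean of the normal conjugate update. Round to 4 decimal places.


The posterior mean is a precision-weighted average of prior and data.
Post. prec. = 9 + 34 = 43
Post. mean = (90 + 204)/43 = 294/43 = 6.8372

6.8372


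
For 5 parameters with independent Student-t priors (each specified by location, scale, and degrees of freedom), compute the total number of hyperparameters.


A Student-t prior has 3 hyperparameters per parameter.
Total = 5 * 3 = 15

15


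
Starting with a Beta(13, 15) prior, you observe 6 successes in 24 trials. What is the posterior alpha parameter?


For a Beta-Binomial conjugate model:
Posterior alpha = prior alpha + number of successes
= 13 + 6 = 19

19


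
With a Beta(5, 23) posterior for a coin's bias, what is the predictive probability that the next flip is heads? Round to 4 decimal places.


The predictive probability equals the posterior mean.
P(next = heads) = alpha / (alpha + beta)
= 5 / 28 = 0.1786

0.1786


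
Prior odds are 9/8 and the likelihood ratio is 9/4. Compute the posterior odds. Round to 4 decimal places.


Posterior odds = prior odds * likelihood ratio
= (9/8) * (9/4)
= 81 / 32
= 2.5312

2.5312


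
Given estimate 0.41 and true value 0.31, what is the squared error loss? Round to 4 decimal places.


Squared error = (estimate - true)^2
Difference = 0.1
Loss = 0.1^2 = 0.01

0.01


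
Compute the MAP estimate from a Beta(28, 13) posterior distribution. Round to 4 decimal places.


MAP = mode of Beta distribution
= (alpha - 1)/(alpha + beta - 2)
= (28-1)/(28+13-2)
= 27/39 = 0.6923

0.6923


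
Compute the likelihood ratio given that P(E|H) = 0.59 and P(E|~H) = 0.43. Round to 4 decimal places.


LR = P(E|H) / P(E|~H)
= 0.59 / 0.43 = 1.3721

1.3721


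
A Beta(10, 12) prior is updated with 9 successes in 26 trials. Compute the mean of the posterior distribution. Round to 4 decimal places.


After update: Beta(19, 29)
Mean = 19 / (19 + 29) = 19 / 48
= 0.3958

0.3958


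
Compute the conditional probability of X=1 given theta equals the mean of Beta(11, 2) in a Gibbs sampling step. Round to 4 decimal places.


Mean of Beta(11, 2) = 0.8462
P(X=1 | theta=0.8462) = 0.8462

0.8462


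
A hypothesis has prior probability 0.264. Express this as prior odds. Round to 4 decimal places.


Odds = P(H) / P(not H) = 0.264 / 0.736
= 0.3587

0.3587


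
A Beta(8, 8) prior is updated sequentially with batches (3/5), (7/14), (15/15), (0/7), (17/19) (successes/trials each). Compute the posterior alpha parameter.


Sequential conjugate updating is equivalent to a single batch update.
Total successes across all batches = 42
alpha_posterior = alpha_prior + total_successes = 8 + 42
= 50

50


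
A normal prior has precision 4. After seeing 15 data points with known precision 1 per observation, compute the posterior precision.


In the conjugate normal model, precisions add:
tau_posterior = tau_prior + n * tau_data
= 4 + 15*1 = 19

19


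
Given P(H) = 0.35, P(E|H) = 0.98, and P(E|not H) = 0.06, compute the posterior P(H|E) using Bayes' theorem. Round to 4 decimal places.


By Bayes' theorem: P(H|E) = P(E|H)*P(H) / P(E)
P(E) = P(E|H)*P(H) + P(E|not H)*P(not H)
P(E) = 0.98*0.35 + 0.06*0.65 = 0.382
P(H|E) = 0.98*0.35 / 0.382 = 0.8979

0.8979


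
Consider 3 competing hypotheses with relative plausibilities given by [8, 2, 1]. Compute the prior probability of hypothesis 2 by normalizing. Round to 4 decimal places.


Sum of weights = 8 + 2 + 1 = 11
Normalized prior for H2 = 2 / 11
= 0.1818

0.1818


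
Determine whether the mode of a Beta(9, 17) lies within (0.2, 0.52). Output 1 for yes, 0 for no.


First find the mode: (a-1)/(a+b-2) = 0.3333
Is 0.3333 in (0.2, 0.52)? 1

1


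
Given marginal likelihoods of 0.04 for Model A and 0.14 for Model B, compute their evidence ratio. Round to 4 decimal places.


Ratio = ML(A) / ML(B) = 0.04/0.14
= 0.2857

0.2857


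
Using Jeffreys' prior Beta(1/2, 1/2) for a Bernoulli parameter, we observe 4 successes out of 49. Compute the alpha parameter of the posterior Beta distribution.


Conjugate update: Beta(0.5 + k, 0.5 + n - k).
k = 4, n - k = 45
Posterior alpha = 0.5 + k = 0.5 + 4 = 4.5

4.5


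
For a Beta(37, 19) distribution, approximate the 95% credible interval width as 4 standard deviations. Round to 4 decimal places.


Variance of Beta(a,b) = ab / ((a+b)^2 * (a+b+1))
= 37*19 / ((56)^2 * 57)
= 0.0039
SD = sqrt(0.0039) = 0.0627
Width = 4 * SD = 0.2508

0.2508


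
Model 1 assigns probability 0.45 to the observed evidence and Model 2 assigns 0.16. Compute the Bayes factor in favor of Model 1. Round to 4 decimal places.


BF = P(data|M1) / P(data|M2)
= 0.45 / 0.16 = 2.8125

2.8125


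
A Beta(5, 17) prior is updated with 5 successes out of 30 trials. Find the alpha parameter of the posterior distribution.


In the Beta-Binomial conjugate update:
alpha_post = alpha_prior + successes
= 5 + 5
= 10

10


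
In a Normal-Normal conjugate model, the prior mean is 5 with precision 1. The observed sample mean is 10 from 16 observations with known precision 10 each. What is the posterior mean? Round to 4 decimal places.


Posterior precision = tau0 + n*tau = 1 + 16*10 = 161
Posterior mean = (tau0*mu0 + n*tau*xbar) / posterior_precision
= (1*5 + 16*10*10) / 161
= 1605 / 161 = 9.9689

9.9689


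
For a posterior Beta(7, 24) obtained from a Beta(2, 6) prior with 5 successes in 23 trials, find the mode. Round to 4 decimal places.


Mode = (alpha - 1) / (alpha + beta - 2)
= 6 / 29
= 0.2069

0.2069


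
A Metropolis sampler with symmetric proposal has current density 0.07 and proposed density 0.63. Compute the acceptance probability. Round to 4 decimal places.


For symmetric proposals, acceptance = min(1, pi(x*)/pi(x))
= min(1, 0.63/0.07)
= min(1, 9.0) = 1.0

1.0


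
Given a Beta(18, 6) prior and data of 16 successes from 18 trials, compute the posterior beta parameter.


Number of failures = 18 - 16 = 2
Posterior beta = 6 + 2 = 8

8


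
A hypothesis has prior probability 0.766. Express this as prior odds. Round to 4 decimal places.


Odds = P(H) / P(not H) = 0.766 / 0.234
= 3.2735

3.2735


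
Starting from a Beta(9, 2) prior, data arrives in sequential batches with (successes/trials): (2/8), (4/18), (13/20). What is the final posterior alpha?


In sequential Bayesian updating, we sum all successes.
Total successes = 19
Final alpha = 9 + 19 = 28

28


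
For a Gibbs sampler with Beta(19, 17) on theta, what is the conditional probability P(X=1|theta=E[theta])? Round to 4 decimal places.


E[theta] = 19/(19+17) = 0.5278
P(X=1|theta) = theta = 0.5278

0.5278


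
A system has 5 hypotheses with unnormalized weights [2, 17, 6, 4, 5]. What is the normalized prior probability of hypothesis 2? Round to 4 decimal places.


The normalized prior is the weight divided by the total.
Total weight = 34
P(H2) = 17 / 34 = 0.5

0.5


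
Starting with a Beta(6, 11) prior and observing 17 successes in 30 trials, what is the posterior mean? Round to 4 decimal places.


Posterior parameters: alpha = 6 + 17 = 23
beta = 11 + 13 = 24
Posterior mean = alpha / (alpha + beta) = 23 / 47
= 0.4894

0.4894


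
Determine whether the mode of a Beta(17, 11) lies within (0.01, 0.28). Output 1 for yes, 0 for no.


First find the mode: (a-1)/(a+b-2) = 0.6154
Is 0.6154 in (0.01, 0.28)? 0

0


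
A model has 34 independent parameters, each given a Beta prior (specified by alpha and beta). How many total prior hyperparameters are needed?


Each Beta prior needs 2 hyperparameters (alpha and beta).
Total = 2 * 34 = 68

68


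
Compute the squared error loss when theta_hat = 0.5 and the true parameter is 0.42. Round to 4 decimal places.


L = (theta_hat - theta_true)^2
= (0.5 - 0.42)^2
= 0.08^2 = 0.0064

0.0064


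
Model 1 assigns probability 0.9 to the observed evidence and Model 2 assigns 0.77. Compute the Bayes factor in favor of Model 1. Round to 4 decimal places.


BF = P(data|M1) / P(data|M2)
= 0.9 / 0.77 = 1.1688

1.1688


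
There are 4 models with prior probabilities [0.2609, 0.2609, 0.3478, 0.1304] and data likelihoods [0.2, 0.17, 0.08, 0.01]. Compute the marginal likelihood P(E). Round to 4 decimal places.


P(E) = sum over models of P(M_i) * P(E|M_i)
= 0.2609*0.2 + 0.2609*0.17 + 0.3478*0.08 + 0.1304*0.01
= 0.1257

0.1257


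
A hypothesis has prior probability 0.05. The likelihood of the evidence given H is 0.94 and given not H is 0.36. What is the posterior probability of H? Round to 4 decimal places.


Using Bayes' theorem:
P(E) = 0.05 * 0.94 + 0.95 * 0.36
P(E) = 0.389
P(H|E) = (0.05 * 0.94) / 0.389 = 0.1208

0.1208


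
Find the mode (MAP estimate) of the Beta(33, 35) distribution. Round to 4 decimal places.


For Beta(a,b) with a,b > 1:
Mode = (a-1)/(a+b-2) = (33-1)/(68-2)
= 32/66 = 0.4848

0.4848


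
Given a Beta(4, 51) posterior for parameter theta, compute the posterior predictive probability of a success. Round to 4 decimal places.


For a Beta-Bernoulli model, the predictive probability is the mean:
P(success) = 4/(4+51) = 4/55 = 0.0727

0.0727


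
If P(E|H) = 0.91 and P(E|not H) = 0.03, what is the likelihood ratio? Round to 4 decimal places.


Likelihood ratio = P(E|H) / P(E|not H)
= 0.91 / 0.03
= 30.3333

30.3333


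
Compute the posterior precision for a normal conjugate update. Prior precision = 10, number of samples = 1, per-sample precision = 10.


tau_post = tau_0 + n * tau
= 10 + 1 * 10 = 20

20


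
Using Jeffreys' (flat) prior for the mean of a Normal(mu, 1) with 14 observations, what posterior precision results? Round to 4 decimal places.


Flat prior means prior precision is 0.
Posterior precision = n / sigma^2 = 14/1 = 14.0

14.0


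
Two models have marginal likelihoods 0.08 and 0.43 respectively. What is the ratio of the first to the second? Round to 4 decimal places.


Evidence ratio = 0.08 / 0.43
= 0.186

0.186


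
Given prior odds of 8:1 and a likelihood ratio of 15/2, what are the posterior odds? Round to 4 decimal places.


Posterior odds = prior odds * LR
Prior odds = 8/1 = 8.0
LR = 15/2 = 7.5
Posterior odds = 8.0 * 7.5 = 60.0

60.0
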